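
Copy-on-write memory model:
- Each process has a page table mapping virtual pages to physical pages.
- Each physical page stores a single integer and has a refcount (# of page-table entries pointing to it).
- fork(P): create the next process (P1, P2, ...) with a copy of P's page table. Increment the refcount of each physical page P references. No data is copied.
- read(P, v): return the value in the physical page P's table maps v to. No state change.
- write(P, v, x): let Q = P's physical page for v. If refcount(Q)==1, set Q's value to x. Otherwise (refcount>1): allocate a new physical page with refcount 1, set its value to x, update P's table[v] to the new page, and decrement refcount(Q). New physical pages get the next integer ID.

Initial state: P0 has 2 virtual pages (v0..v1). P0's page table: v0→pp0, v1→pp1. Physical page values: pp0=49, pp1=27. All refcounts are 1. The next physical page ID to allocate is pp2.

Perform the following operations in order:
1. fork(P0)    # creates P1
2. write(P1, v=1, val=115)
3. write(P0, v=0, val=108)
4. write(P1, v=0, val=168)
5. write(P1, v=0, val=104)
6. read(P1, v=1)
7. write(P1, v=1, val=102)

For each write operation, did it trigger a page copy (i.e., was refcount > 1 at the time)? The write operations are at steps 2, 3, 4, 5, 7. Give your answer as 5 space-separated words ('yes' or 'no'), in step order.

Op 1: fork(P0) -> P1. 2 ppages; refcounts: pp0:2 pp1:2
Op 2: write(P1, v1, 115). refcount(pp1)=2>1 -> COPY to pp2. 3 ppages; refcounts: pp0:2 pp1:1 pp2:1
Op 3: write(P0, v0, 108). refcount(pp0)=2>1 -> COPY to pp3. 4 ppages; refcounts: pp0:1 pp1:1 pp2:1 pp3:1
Op 4: write(P1, v0, 168). refcount(pp0)=1 -> write in place. 4 ppages; refcounts: pp0:1 pp1:1 pp2:1 pp3:1
Op 5: write(P1, v0, 104). refcount(pp0)=1 -> write in place. 4 ppages; refcounts: pp0:1 pp1:1 pp2:1 pp3:1
Op 6: read(P1, v1) -> 115. No state change.
Op 7: write(P1, v1, 102). refcount(pp2)=1 -> write in place. 4 ppages; refcounts: pp0:1 pp1:1 pp2:1 pp3:1

yes yes no no no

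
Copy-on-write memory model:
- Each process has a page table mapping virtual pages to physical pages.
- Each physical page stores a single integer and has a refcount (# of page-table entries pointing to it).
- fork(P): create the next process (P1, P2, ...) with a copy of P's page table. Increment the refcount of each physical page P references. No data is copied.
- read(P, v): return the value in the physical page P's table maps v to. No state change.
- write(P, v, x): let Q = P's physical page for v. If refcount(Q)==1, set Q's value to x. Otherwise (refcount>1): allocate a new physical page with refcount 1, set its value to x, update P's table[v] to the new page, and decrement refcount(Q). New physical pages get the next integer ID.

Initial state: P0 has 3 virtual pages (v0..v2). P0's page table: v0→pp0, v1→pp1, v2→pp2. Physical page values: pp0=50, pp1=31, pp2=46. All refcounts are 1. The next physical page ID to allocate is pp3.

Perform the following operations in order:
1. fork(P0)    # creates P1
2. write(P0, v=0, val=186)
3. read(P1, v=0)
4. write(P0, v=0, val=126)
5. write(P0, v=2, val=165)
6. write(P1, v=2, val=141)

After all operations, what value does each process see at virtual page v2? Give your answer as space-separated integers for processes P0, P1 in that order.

Answer: 165 141

Derivation:
Op 1: fork(P0) -> P1. 3 ppages; refcounts: pp0:2 pp1:2 pp2:2
Op 2: write(P0, v0, 186). refcount(pp0)=2>1 -> COPY to pp3. 4 ppages; refcounts: pp0:1 pp1:2 pp2:2 pp3:1
Op 3: read(P1, v0) -> 50. No state change.
Op 4: write(P0, v0, 126). refcount(pp3)=1 -> write in place. 4 ppages; refcounts: pp0:1 pp1:2 pp2:2 pp3:1
Op 5: write(P0, v2, 165). refcount(pp2)=2>1 -> COPY to pp4. 5 ppages; refcounts: pp0:1 pp1:2 pp2:1 pp3:1 pp4:1
Op 6: write(P1, v2, 141). refcount(pp2)=1 -> write in place. 5 ppages; refcounts: pp0:1 pp1:2 pp2:1 pp3:1 pp4:1
P0: v2 -> pp4 = 165
P1: v2 -> pp2 = 141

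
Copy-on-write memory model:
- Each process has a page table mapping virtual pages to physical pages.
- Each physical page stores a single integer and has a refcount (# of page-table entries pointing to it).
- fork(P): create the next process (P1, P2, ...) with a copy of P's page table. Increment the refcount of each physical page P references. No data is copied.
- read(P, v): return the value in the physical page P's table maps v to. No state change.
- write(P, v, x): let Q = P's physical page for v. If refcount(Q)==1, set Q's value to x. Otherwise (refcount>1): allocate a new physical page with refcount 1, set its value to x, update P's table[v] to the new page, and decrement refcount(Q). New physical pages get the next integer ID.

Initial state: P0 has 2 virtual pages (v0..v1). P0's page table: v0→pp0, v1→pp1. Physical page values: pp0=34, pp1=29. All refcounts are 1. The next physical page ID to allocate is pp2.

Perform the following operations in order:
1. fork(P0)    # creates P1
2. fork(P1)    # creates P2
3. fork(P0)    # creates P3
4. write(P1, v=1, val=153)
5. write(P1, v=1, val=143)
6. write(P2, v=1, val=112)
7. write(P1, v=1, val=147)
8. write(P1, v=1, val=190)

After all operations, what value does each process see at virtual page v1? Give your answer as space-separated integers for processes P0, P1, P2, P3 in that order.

Answer: 29 190 112 29

Derivation:
Op 1: fork(P0) -> P1. 2 ppages; refcounts: pp0:2 pp1:2
Op 2: fork(P1) -> P2. 2 ppages; refcounts: pp0:3 pp1:3
Op 3: fork(P0) -> P3. 2 ppages; refcounts: pp0:4 pp1:4
Op 4: write(P1, v1, 153). refcount(pp1)=4>1 -> COPY to pp2. 3 ppages; refcounts: pp0:4 pp1:3 pp2:1
Op 5: write(P1, v1, 143). refcount(pp2)=1 -> write in place. 3 ppages; refcounts: pp0:4 pp1:3 pp2:1
Op 6: write(P2, v1, 112). refcount(pp1)=3>1 -> COPY to pp3. 4 ppages; refcounts: pp0:4 pp1:2 pp2:1 pp3:1
Op 7: write(P1, v1, 147). refcount(pp2)=1 -> write in place. 4 ppages; refcounts: pp0:4 pp1:2 pp2:1 pp3:1
Op 8: write(P1, v1, 190). refcount(pp2)=1 -> write in place. 4 ppages; refcounts: pp0:4 pp1:2 pp2:1 pp3:1
P0: v1 -> pp1 = 29
P1: v1 -> pp2 = 190
P2: v1 -> pp3 = 112
P3: v1 -> pp1 = 29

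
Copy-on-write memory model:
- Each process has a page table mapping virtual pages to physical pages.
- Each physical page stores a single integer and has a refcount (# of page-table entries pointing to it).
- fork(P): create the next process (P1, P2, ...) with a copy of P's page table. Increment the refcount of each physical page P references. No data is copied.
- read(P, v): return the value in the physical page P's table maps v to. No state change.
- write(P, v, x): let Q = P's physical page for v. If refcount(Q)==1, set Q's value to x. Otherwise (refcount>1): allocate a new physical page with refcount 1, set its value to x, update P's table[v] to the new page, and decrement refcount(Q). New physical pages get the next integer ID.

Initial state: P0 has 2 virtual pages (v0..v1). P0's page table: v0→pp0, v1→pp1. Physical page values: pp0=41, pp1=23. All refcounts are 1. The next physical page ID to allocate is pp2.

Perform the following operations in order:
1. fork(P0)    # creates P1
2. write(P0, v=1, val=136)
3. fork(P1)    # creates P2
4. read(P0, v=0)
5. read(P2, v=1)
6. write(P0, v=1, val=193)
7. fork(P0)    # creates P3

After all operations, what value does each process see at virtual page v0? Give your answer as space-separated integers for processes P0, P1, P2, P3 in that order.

Answer: 41 41 41 41

Derivation:
Op 1: fork(P0) -> P1. 2 ppages; refcounts: pp0:2 pp1:2
Op 2: write(P0, v1, 136). refcount(pp1)=2>1 -> COPY to pp2. 3 ppages; refcounts: pp0:2 pp1:1 pp2:1
Op 3: fork(P1) -> P2. 3 ppages; refcounts: pp0:3 pp1:2 pp2:1
Op 4: read(P0, v0) -> 41. No state change.
Op 5: read(P2, v1) -> 23. No state change.
Op 6: write(P0, v1, 193). refcount(pp2)=1 -> write in place. 3 ppages; refcounts: pp0:3 pp1:2 pp2:1
Op 7: fork(P0) -> P3. 3 ppages; refcounts: pp0:4 pp1:2 pp2:2
P0: v0 -> pp0 = 41
P1: v0 -> pp0 = 41
P2: v0 -> pp0 = 41
P3: v0 -> pp0 = 41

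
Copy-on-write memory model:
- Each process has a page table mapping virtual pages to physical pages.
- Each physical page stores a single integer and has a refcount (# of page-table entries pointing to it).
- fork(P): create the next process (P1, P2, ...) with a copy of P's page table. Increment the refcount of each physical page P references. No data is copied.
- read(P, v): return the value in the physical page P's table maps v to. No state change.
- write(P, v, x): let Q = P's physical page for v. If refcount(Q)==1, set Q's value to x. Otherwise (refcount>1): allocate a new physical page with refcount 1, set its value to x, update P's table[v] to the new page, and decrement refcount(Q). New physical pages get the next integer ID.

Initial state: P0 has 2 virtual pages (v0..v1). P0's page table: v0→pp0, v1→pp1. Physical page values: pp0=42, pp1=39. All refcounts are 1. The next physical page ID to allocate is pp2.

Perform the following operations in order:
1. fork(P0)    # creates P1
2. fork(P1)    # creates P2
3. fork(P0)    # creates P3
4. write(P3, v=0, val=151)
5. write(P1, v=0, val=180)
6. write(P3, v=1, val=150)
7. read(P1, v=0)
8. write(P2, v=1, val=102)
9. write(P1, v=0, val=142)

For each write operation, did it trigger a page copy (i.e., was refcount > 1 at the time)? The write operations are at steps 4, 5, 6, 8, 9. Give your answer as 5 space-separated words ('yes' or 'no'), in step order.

Op 1: fork(P0) -> P1. 2 ppages; refcounts: pp0:2 pp1:2
Op 2: fork(P1) -> P2. 2 ppages; refcounts: pp0:3 pp1:3
Op 3: fork(P0) -> P3. 2 ppages; refcounts: pp0:4 pp1:4
Op 4: write(P3, v0, 151). refcount(pp0)=4>1 -> COPY to pp2. 3 ppages; refcounts: pp0:3 pp1:4 pp2:1
Op 5: write(P1, v0, 180). refcount(pp0)=3>1 -> COPY to pp3. 4 ppages; refcounts: pp0:2 pp1:4 pp2:1 pp3:1
Op 6: write(P3, v1, 150). refcount(pp1)=4>1 -> COPY to pp4. 5 ppages; refcounts: pp0:2 pp1:3 pp2:1 pp3:1 pp4:1
Op 7: read(P1, v0) -> 180. No state change.
Op 8: write(P2, v1, 102). refcount(pp1)=3>1 -> COPY to pp5. 6 ppages; refcounts: pp0:2 pp1:2 pp2:1 pp3:1 pp4:1 pp5:1
Op 9: write(P1, v0, 142). refcount(pp3)=1 -> write in place. 6 ppages; refcounts: pp0:2 pp1:2 pp2:1 pp3:1 pp4:1 pp5:1

yes yes yes yes no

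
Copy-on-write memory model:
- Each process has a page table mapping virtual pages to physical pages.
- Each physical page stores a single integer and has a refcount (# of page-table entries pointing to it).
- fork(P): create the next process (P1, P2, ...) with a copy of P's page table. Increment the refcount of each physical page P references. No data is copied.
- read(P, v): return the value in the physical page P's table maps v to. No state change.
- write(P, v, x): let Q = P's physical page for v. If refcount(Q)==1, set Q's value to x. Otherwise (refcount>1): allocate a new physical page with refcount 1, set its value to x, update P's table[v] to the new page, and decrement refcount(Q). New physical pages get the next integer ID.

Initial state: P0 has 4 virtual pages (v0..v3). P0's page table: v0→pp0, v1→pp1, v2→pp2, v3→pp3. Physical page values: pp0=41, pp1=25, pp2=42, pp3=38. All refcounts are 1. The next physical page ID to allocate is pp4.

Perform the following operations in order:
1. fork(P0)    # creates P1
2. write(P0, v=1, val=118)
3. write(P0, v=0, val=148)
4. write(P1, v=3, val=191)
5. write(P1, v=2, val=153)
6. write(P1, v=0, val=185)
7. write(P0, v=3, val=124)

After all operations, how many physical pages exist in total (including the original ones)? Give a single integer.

Op 1: fork(P0) -> P1. 4 ppages; refcounts: pp0:2 pp1:2 pp2:2 pp3:2
Op 2: write(P0, v1, 118). refcount(pp1)=2>1 -> COPY to pp4. 5 ppages; refcounts: pp0:2 pp1:1 pp2:2 pp3:2 pp4:1
Op 3: write(P0, v0, 148). refcount(pp0)=2>1 -> COPY to pp5. 6 ppages; refcounts: pp0:1 pp1:1 pp2:2 pp3:2 pp4:1 pp5:1
Op 4: write(P1, v3, 191). refcount(pp3)=2>1 -> COPY to pp6. 7 ppages; refcounts: pp0:1 pp1:1 pp2:2 pp3:1 pp4:1 pp5:1 pp6:1
Op 5: write(P1, v2, 153). refcount(pp2)=2>1 -> COPY to pp7. 8 ppages; refcounts: pp0:1 pp1:1 pp2:1 pp3:1 pp4:1 pp5:1 pp6:1 pp7:1
Op 6: write(P1, v0, 185). refcount(pp0)=1 -> write in place. 8 ppages; refcounts: pp0:1 pp1:1 pp2:1 pp3:1 pp4:1 pp5:1 pp6:1 pp7:1
Op 7: write(P0, v3, 124). refcount(pp3)=1 -> write in place. 8 ppages; refcounts: pp0:1 pp1:1 pp2:1 pp3:1 pp4:1 pp5:1 pp6:1 pp7:1

Answer: 8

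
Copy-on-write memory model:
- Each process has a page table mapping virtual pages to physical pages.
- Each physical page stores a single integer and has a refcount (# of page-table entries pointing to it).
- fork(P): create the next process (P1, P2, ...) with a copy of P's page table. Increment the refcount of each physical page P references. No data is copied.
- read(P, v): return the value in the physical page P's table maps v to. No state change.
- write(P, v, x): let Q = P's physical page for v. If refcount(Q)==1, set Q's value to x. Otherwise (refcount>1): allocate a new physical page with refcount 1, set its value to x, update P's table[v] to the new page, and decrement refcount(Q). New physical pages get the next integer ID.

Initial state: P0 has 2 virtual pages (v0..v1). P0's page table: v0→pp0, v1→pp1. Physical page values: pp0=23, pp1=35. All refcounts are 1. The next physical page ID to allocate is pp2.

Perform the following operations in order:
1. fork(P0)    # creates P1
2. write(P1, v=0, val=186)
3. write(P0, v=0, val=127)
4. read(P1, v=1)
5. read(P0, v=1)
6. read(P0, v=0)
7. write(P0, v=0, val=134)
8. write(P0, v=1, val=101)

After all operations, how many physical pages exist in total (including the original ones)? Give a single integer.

Answer: 4

Derivation:
Op 1: fork(P0) -> P1. 2 ppages; refcounts: pp0:2 pp1:2
Op 2: write(P1, v0, 186). refcount(pp0)=2>1 -> COPY to pp2. 3 ppages; refcounts: pp0:1 pp1:2 pp2:1
Op 3: write(P0, v0, 127). refcount(pp0)=1 -> write in place. 3 ppages; refcounts: pp0:1 pp1:2 pp2:1
Op 4: read(P1, v1) -> 35. No state change.
Op 5: read(P0, v1) -> 35. No state change.
Op 6: read(P0, v0) -> 127. No state change.
Op 7: write(P0, v0, 134). refcount(pp0)=1 -> write in place. 3 ppages; refcounts: pp0:1 pp1:2 pp2:1
Op 8: write(P0, v1, 101). refcount(pp1)=2>1 -> COPY to pp3. 4 ppages; refcounts: pp0:1 pp1:1 pp2:1 pp3:1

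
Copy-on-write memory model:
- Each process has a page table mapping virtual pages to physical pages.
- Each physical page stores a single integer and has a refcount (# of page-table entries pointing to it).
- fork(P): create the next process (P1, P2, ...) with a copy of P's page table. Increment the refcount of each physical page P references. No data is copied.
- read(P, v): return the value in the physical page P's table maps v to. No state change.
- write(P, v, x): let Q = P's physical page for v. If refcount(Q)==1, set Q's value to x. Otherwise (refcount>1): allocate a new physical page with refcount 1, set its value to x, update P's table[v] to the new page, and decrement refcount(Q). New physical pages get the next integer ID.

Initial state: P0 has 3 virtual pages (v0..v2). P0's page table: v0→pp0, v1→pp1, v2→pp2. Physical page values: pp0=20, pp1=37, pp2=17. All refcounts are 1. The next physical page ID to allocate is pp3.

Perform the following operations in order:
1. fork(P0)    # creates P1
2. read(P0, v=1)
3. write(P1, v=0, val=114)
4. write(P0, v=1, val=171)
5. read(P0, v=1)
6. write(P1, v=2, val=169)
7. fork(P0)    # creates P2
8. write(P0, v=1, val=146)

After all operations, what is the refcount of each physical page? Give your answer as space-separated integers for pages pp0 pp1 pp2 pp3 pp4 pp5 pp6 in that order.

Answer: 2 1 2 1 1 1 1

Derivation:
Op 1: fork(P0) -> P1. 3 ppages; refcounts: pp0:2 pp1:2 pp2:2
Op 2: read(P0, v1) -> 37. No state change.
Op 3: write(P1, v0, 114). refcount(pp0)=2>1 -> COPY to pp3. 4 ppages; refcounts: pp0:1 pp1:2 pp2:2 pp3:1
Op 4: write(P0, v1, 171). refcount(pp1)=2>1 -> COPY to pp4. 5 ppages; refcounts: pp0:1 pp1:1 pp2:2 pp3:1 pp4:1
Op 5: read(P0, v1) -> 171. No state change.
Op 6: write(P1, v2, 169). refcount(pp2)=2>1 -> COPY to pp5. 6 ppages; refcounts: pp0:1 pp1:1 pp2:1 pp3:1 pp4:1 pp5:1
Op 7: fork(P0) -> P2. 6 ppages; refcounts: pp0:2 pp1:1 pp2:2 pp3:1 pp4:2 pp5:1
Op 8: write(P0, v1, 146). refcount(pp4)=2>1 -> COPY to pp6. 7 ppages; refcounts: pp0:2 pp1:1 pp2:2 pp3:1 pp4:1 pp5:1 pp6:1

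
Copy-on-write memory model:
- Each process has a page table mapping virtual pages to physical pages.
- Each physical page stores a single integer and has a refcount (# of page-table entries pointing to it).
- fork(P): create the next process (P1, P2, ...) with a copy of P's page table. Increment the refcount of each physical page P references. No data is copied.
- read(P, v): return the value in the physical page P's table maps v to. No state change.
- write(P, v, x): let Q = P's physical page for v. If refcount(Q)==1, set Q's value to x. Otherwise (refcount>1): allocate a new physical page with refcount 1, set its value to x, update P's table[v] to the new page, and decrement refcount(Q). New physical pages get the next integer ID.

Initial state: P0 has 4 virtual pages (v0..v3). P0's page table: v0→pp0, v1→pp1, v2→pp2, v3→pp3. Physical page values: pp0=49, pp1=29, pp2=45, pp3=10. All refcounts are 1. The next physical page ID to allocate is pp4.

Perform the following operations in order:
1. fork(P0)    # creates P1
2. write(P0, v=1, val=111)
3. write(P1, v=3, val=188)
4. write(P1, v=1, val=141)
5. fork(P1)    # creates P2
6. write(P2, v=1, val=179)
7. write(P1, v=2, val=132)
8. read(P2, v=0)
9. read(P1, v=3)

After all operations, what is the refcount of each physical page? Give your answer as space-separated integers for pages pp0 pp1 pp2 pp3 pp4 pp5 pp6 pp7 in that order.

Op 1: fork(P0) -> P1. 4 ppages; refcounts: pp0:2 pp1:2 pp2:2 pp3:2
Op 2: write(P0, v1, 111). refcount(pp1)=2>1 -> COPY to pp4. 5 ppages; refcounts: pp0:2 pp1:1 pp2:2 pp3:2 pp4:1
Op 3: write(P1, v3, 188). refcount(pp3)=2>1 -> COPY to pp5. 6 ppages; refcounts: pp0:2 pp1:1 pp2:2 pp3:1 pp4:1 pp5:1
Op 4: write(P1, v1, 141). refcount(pp1)=1 -> write in place. 6 ppages; refcounts: pp0:2 pp1:1 pp2:2 pp3:1 pp4:1 pp5:1
Op 5: fork(P1) -> P2. 6 ppages; refcounts: pp0:3 pp1:2 pp2:3 pp3:1 pp4:1 pp5:2
Op 6: write(P2, v1, 179). refcount(pp1)=2>1 -> COPY to pp6. 7 ppages; refcounts: pp0:3 pp1:1 pp2:3 pp3:1 pp4:1 pp5:2 pp6:1
Op 7: write(P1, v2, 132). refcount(pp2)=3>1 -> COPY to pp7. 8 ppages; refcounts: pp0:3 pp1:1 pp2:2 pp3:1 pp4:1 pp5:2 pp6:1 pp7:1
Op 8: read(P2, v0) -> 49. No state change.
Op 9: read(P1, v3) -> 188. No state change.

Answer: 3 1 2 1 1 2 1 1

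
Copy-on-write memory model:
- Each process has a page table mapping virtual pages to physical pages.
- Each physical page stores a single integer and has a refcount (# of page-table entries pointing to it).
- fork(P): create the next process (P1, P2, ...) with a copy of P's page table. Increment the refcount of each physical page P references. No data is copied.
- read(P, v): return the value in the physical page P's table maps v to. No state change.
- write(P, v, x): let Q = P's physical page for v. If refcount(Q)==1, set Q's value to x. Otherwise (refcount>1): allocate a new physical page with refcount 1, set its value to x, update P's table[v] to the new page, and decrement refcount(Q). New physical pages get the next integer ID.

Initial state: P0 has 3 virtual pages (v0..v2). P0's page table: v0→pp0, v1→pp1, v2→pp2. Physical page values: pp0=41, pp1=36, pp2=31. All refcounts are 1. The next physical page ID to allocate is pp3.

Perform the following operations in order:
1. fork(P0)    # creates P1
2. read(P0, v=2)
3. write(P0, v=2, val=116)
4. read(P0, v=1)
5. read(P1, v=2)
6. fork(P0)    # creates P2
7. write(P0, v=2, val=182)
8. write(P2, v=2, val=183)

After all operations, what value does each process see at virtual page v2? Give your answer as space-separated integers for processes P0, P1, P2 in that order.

Answer: 182 31 183

Derivation:
Op 1: fork(P0) -> P1. 3 ppages; refcounts: pp0:2 pp1:2 pp2:2
Op 2: read(P0, v2) -> 31. No state change.
Op 3: write(P0, v2, 116). refcount(pp2)=2>1 -> COPY to pp3. 4 ppages; refcounts: pp0:2 pp1:2 pp2:1 pp3:1
Op 4: read(P0, v1) -> 36. No state change.
Op 5: read(P1, v2) -> 31. No state change.
Op 6: fork(P0) -> P2. 4 ppages; refcounts: pp0:3 pp1:3 pp2:1 pp3:2
Op 7: write(P0, v2, 182). refcount(pp3)=2>1 -> COPY to pp4. 5 ppages; refcounts: pp0:3 pp1:3 pp2:1 pp3:1 pp4:1
Op 8: write(P2, v2, 183). refcount(pp3)=1 -> write in place. 5 ppages; refcounts: pp0:3 pp1:3 pp2:1 pp3:1 pp4:1
P0: v2 -> pp4 = 182
P1: v2 -> pp2 = 31
P2: v2 -> pp3 = 183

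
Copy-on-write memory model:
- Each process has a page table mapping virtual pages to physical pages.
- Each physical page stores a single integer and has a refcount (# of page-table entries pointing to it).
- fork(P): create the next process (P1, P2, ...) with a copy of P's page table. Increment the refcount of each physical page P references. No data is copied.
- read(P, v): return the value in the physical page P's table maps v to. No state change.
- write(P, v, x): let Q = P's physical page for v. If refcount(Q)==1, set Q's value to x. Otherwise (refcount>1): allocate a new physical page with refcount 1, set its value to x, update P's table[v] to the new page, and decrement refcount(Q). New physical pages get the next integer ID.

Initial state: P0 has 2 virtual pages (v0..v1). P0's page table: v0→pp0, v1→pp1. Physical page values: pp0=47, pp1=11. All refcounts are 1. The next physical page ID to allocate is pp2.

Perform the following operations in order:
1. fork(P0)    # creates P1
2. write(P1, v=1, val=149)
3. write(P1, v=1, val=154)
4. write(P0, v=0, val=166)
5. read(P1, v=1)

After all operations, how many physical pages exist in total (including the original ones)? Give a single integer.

Answer: 4

Derivation:
Op 1: fork(P0) -> P1. 2 ppages; refcounts: pp0:2 pp1:2
Op 2: write(P1, v1, 149). refcount(pp1)=2>1 -> COPY to pp2. 3 ppages; refcounts: pp0:2 pp1:1 pp2:1
Op 3: write(P1, v1, 154). refcount(pp2)=1 -> write in place. 3 ppages; refcounts: pp0:2 pp1:1 pp2:1
Op 4: write(P0, v0, 166). refcount(pp0)=2>1 -> COPY to pp3. 4 ppages; refcounts: pp0:1 pp1:1 pp2:1 pp3:1
Op 5: read(P1, v1) -> 154. No state change.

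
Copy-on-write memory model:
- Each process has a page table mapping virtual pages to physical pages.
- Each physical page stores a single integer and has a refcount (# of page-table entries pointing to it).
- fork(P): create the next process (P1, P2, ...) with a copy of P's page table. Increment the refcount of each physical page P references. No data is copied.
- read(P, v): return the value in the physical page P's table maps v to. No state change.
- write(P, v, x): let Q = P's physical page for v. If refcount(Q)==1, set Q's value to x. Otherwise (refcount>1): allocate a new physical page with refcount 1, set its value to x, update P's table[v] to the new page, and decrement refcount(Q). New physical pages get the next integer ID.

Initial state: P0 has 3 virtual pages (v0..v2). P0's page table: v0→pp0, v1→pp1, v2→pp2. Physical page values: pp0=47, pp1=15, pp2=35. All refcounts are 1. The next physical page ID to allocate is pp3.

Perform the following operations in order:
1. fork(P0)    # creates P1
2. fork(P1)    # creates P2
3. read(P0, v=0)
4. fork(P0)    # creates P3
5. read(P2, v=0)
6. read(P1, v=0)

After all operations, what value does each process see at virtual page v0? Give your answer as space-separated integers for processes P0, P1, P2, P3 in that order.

Answer: 47 47 47 47

Derivation:
Op 1: fork(P0) -> P1. 3 ppages; refcounts: pp0:2 pp1:2 pp2:2
Op 2: fork(P1) -> P2. 3 ppages; refcounts: pp0:3 pp1:3 pp2:3
Op 3: read(P0, v0) -> 47. No state change.
Op 4: fork(P0) -> P3. 3 ppages; refcounts: pp0:4 pp1:4 pp2:4
Op 5: read(P2, v0) -> 47. No state change.
Op 6: read(P1, v0) -> 47. No state change.
P0: v0 -> pp0 = 47
P1: v0 -> pp0 = 47
P2: v0 -> pp0 = 47
P3: v0 -> pp0 = 47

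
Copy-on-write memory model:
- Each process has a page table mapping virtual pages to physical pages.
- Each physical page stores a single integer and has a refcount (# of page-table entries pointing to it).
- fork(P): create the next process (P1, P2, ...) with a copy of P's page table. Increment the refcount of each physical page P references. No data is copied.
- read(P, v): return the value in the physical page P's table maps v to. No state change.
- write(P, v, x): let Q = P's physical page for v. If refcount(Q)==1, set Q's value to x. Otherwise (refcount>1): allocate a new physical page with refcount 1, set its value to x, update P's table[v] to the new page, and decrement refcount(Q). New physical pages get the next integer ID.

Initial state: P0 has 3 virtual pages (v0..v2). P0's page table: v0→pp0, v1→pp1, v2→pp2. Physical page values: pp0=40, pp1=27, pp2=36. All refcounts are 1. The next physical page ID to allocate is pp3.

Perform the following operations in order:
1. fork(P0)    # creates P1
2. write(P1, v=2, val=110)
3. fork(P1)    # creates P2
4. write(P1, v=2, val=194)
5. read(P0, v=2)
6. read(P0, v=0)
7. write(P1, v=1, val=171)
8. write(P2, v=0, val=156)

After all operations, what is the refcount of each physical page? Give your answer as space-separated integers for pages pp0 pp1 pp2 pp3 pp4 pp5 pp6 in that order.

Op 1: fork(P0) -> P1. 3 ppages; refcounts: pp0:2 pp1:2 pp2:2
Op 2: write(P1, v2, 110). refcount(pp2)=2>1 -> COPY to pp3. 4 ppages; refcounts: pp0:2 pp1:2 pp2:1 pp3:1
Op 3: fork(P1) -> P2. 4 ppages; refcounts: pp0:3 pp1:3 pp2:1 pp3:2
Op 4: write(P1, v2, 194). refcount(pp3)=2>1 -> COPY to pp4. 5 ppages; refcounts: pp0:3 pp1:3 pp2:1 pp3:1 pp4:1
Op 5: read(P0, v2) -> 36. No state change.
Op 6: read(P0, v0) -> 40. No state change.
Op 7: write(P1, v1, 171). refcount(pp1)=3>1 -> COPY to pp5. 6 ppages; refcounts: pp0:3 pp1:2 pp2:1 pp3:1 pp4:1 pp5:1
Op 8: write(P2, v0, 156). refcount(pp0)=3>1 -> COPY to pp6. 7 ppages; refcounts: pp0:2 pp1:2 pp2:1 pp3:1 pp4:1 pp5:1 pp6:1

Answer: 2 2 1 1 1 1 1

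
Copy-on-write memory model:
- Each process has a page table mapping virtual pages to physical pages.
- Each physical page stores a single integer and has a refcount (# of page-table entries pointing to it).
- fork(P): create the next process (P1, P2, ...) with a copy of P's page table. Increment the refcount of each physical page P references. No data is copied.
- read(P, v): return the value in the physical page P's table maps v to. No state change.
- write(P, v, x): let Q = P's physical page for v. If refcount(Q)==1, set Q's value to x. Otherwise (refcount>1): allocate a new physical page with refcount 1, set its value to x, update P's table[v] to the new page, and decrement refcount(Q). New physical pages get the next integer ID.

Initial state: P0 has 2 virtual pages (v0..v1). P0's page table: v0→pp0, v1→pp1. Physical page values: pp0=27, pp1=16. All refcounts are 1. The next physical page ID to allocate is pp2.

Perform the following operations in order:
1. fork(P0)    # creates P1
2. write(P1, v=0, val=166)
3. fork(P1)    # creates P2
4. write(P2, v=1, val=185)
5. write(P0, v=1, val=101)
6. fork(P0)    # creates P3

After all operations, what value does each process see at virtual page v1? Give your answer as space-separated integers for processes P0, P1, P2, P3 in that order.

Op 1: fork(P0) -> P1. 2 ppages; refcounts: pp0:2 pp1:2
Op 2: write(P1, v0, 166). refcount(pp0)=2>1 -> COPY to pp2. 3 ppages; refcounts: pp0:1 pp1:2 pp2:1
Op 3: fork(P1) -> P2. 3 ppages; refcounts: pp0:1 pp1:3 pp2:2
Op 4: write(P2, v1, 185). refcount(pp1)=3>1 -> COPY to pp3. 4 ppages; refcounts: pp0:1 pp1:2 pp2:2 pp3:1
Op 5: write(P0, v1, 101). refcount(pp1)=2>1 -> COPY to pp4. 5 ppages; refcounts: pp0:1 pp1:1 pp2:2 pp3:1 pp4:1
Op 6: fork(P0) -> P3. 5 ppages; refcounts: pp0:2 pp1:1 pp2:2 pp3:1 pp4:2
P0: v1 -> pp4 = 101
P1: v1 -> pp1 = 16
P2: v1 -> pp3 = 185
P3: v1 -> pp4 = 101

Answer: 101 16 185 101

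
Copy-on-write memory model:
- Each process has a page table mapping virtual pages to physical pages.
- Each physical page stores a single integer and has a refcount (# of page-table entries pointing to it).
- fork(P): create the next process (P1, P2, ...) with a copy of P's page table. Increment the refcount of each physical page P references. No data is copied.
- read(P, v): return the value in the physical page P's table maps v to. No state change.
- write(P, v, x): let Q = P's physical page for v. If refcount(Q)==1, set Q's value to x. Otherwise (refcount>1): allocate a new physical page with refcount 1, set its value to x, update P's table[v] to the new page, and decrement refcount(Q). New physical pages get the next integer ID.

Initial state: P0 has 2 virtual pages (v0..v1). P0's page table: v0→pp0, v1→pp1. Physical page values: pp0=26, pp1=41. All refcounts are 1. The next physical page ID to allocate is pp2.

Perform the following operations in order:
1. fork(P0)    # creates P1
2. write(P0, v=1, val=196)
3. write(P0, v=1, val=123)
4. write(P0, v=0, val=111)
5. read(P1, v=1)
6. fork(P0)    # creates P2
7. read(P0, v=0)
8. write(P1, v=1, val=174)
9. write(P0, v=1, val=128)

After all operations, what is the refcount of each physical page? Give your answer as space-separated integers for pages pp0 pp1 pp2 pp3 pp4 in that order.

Answer: 1 1 1 2 1

Derivation:
Op 1: fork(P0) -> P1. 2 ppages; refcounts: pp0:2 pp1:2
Op 2: write(P0, v1, 196). refcount(pp1)=2>1 -> COPY to pp2. 3 ppages; refcounts: pp0:2 pp1:1 pp2:1
Op 3: write(P0, v1, 123). refcount(pp2)=1 -> write in place. 3 ppages; refcounts: pp0:2 pp1:1 pp2:1
Op 4: write(P0, v0, 111). refcount(pp0)=2>1 -> COPY to pp3. 4 ppages; refcounts: pp0:1 pp1:1 pp2:1 pp3:1
Op 5: read(P1, v1) -> 41. No state change.
Op 6: fork(P0) -> P2. 4 ppages; refcounts: pp0:1 pp1:1 pp2:2 pp3:2
Op 7: read(P0, v0) -> 111. No state change.
Op 8: write(P1, v1, 174). refcount(pp1)=1 -> write in place. 4 ppages; refcounts: pp0:1 pp1:1 pp2:2 pp3:2
Op 9: write(P0, v1, 128). refcount(pp2)=2>1 -> COPY to pp4. 5 ppages; refcounts: pp0:1 pp1:1 pp2:1 pp3:2 pp4:1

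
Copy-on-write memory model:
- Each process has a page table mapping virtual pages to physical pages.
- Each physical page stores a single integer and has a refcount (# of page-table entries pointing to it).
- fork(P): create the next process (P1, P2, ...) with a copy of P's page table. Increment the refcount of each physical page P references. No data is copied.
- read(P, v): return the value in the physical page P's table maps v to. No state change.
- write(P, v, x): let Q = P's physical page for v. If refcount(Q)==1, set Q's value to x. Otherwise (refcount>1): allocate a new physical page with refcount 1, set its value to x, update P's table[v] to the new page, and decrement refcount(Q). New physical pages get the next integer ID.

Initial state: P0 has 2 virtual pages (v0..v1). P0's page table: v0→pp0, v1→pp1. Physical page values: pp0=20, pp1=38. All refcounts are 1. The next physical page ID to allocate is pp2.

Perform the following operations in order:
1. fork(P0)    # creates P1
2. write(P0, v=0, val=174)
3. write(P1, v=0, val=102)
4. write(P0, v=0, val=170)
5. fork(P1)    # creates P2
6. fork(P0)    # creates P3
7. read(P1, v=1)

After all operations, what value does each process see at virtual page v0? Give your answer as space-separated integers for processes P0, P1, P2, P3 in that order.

Op 1: fork(P0) -> P1. 2 ppages; refcounts: pp0:2 pp1:2
Op 2: write(P0, v0, 174). refcount(pp0)=2>1 -> COPY to pp2. 3 ppages; refcounts: pp0:1 pp1:2 pp2:1
Op 3: write(P1, v0, 102). refcount(pp0)=1 -> write in place. 3 ppages; refcounts: pp0:1 pp1:2 pp2:1
Op 4: write(P0, v0, 170). refcount(pp2)=1 -> write in place. 3 ppages; refcounts: pp0:1 pp1:2 pp2:1
Op 5: fork(P1) -> P2. 3 ppages; refcounts: pp0:2 pp1:3 pp2:1
Op 6: fork(P0) -> P3. 3 ppages; refcounts: pp0:2 pp1:4 pp2:2
Op 7: read(P1, v1) -> 38. No state change.
P0: v0 -> pp2 = 170
P1: v0 -> pp0 = 102
P2: v0 -> pp0 = 102
P3: v0 -> pp2 = 170

Answer: 170 102 102 170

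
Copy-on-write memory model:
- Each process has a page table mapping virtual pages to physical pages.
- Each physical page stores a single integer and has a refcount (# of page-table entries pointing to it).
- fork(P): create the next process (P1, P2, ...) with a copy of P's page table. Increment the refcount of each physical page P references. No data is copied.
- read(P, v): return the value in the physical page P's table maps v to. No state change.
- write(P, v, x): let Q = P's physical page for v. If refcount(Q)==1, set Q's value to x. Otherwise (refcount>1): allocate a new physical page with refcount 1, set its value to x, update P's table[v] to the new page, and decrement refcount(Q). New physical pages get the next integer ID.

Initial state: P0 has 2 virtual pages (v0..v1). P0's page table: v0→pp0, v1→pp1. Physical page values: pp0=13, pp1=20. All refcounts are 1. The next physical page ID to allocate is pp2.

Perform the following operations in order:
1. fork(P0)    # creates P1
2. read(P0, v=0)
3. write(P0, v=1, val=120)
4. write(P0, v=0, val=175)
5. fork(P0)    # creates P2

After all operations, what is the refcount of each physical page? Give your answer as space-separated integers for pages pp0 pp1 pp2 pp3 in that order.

Answer: 1 1 2 2

Derivation:
Op 1: fork(P0) -> P1. 2 ppages; refcounts: pp0:2 pp1:2
Op 2: read(P0, v0) -> 13. No state change.
Op 3: write(P0, v1, 120). refcount(pp1)=2>1 -> COPY to pp2. 3 ppages; refcounts: pp0:2 pp1:1 pp2:1
Op 4: write(P0, v0, 175). refcount(pp0)=2>1 -> COPY to pp3. 4 ppages; refcounts: pp0:1 pp1:1 pp2:1 pp3:1
Op 5: fork(P0) -> P2. 4 ppages; refcounts: pp0:1 pp1:1 pp2:2 pp3:2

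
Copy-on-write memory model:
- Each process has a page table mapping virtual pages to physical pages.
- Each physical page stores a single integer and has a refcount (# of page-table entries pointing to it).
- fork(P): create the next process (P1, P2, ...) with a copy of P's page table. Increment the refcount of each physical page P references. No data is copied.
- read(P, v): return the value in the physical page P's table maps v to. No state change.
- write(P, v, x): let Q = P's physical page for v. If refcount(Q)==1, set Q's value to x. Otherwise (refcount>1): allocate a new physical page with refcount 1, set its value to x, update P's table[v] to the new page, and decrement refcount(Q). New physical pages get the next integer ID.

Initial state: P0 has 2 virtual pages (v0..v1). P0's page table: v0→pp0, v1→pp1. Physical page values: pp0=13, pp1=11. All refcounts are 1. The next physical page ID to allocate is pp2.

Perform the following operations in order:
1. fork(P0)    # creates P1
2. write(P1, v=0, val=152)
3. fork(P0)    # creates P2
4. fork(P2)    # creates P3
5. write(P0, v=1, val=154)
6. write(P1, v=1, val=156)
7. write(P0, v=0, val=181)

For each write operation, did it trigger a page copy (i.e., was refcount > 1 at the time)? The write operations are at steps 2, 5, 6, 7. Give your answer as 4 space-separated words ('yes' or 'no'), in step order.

Op 1: fork(P0) -> P1. 2 ppages; refcounts: pp0:2 pp1:2
Op 2: write(P1, v0, 152). refcount(pp0)=2>1 -> COPY to pp2. 3 ppages; refcounts: pp0:1 pp1:2 pp2:1
Op 3: fork(P0) -> P2. 3 ppages; refcounts: pp0:2 pp1:3 pp2:1
Op 4: fork(P2) -> P3. 3 ppages; refcounts: pp0:3 pp1:4 pp2:1
Op 5: write(P0, v1, 154). refcount(pp1)=4>1 -> COPY to pp3. 4 ppages; refcounts: pp0:3 pp1:3 pp2:1 pp3:1
Op 6: write(P1, v1, 156). refcount(pp1)=3>1 -> COPY to pp4. 5 ppages; refcounts: pp0:3 pp1:2 pp2:1 pp3:1 pp4:1
Op 7: write(P0, v0, 181). refcount(pp0)=3>1 -> COPY to pp5. 6 ppages; refcounts: pp0:2 pp1:2 pp2:1 pp3:1 pp4:1 pp5:1

yes yes yes yes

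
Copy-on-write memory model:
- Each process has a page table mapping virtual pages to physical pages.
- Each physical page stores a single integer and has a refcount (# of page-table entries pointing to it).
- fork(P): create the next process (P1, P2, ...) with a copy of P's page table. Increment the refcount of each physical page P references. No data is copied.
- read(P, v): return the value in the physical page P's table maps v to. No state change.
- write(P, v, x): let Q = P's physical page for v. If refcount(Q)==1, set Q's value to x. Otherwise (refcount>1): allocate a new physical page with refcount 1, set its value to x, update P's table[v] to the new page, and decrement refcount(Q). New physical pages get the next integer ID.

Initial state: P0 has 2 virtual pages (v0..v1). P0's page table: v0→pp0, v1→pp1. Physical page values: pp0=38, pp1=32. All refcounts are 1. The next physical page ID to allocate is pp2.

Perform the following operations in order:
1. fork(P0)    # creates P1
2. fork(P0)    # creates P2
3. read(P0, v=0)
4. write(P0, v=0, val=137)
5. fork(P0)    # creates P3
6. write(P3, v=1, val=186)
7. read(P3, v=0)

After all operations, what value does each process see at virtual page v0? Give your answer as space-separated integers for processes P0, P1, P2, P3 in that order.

Op 1: fork(P0) -> P1. 2 ppages; refcounts: pp0:2 pp1:2
Op 2: fork(P0) -> P2. 2 ppages; refcounts: pp0:3 pp1:3
Op 3: read(P0, v0) -> 38. No state change.
Op 4: write(P0, v0, 137). refcount(pp0)=3>1 -> COPY to pp2. 3 ppages; refcounts: pp0:2 pp1:3 pp2:1
Op 5: fork(P0) -> P3. 3 ppages; refcounts: pp0:2 pp1:4 pp2:2
Op 6: write(P3, v1, 186). refcount(pp1)=4>1 -> COPY to pp3. 4 ppages; refcounts: pp0:2 pp1:3 pp2:2 pp3:1
Op 7: read(P3, v0) -> 137. No state change.
P0: v0 -> pp2 = 137
P1: v0 -> pp0 = 38
P2: v0 -> pp0 = 38
P3: v0 -> pp2 = 137

Answer: 137 38 38 137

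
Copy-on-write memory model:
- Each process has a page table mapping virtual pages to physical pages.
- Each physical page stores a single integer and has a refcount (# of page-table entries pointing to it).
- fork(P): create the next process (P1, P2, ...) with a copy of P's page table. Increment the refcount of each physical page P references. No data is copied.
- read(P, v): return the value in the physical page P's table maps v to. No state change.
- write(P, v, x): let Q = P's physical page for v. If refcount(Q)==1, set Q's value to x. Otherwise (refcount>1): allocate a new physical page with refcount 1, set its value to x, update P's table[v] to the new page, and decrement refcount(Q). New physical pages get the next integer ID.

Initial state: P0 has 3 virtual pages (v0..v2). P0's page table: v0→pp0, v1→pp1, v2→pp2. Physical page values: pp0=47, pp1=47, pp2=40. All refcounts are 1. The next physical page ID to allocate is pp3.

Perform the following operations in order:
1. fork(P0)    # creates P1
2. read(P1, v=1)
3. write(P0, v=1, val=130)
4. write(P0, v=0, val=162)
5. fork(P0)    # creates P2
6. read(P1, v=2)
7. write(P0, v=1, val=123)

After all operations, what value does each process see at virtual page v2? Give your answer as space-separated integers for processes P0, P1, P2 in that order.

Answer: 40 40 40

Derivation:
Op 1: fork(P0) -> P1. 3 ppages; refcounts: pp0:2 pp1:2 pp2:2
Op 2: read(P1, v1) -> 47. No state change.
Op 3: write(P0, v1, 130). refcount(pp1)=2>1 -> COPY to pp3. 4 ppages; refcounts: pp0:2 pp1:1 pp2:2 pp3:1
Op 4: write(P0, v0, 162). refcount(pp0)=2>1 -> COPY to pp4. 5 ppages; refcounts: pp0:1 pp1:1 pp2:2 pp3:1 pp4:1
Op 5: fork(P0) -> P2. 5 ppages; refcounts: pp0:1 pp1:1 pp2:3 pp3:2 pp4:2
Op 6: read(P1, v2) -> 40. No state change.
Op 7: write(P0, v1, 123). refcount(pp3)=2>1 -> COPY to pp5. 6 ppages; refcounts: pp0:1 pp1:1 pp2:3 pp3:1 pp4:2 pp5:1
P0: v2 -> pp2 = 40
P1: v2 -> pp2 = 40
P2: v2 -> pp2 = 40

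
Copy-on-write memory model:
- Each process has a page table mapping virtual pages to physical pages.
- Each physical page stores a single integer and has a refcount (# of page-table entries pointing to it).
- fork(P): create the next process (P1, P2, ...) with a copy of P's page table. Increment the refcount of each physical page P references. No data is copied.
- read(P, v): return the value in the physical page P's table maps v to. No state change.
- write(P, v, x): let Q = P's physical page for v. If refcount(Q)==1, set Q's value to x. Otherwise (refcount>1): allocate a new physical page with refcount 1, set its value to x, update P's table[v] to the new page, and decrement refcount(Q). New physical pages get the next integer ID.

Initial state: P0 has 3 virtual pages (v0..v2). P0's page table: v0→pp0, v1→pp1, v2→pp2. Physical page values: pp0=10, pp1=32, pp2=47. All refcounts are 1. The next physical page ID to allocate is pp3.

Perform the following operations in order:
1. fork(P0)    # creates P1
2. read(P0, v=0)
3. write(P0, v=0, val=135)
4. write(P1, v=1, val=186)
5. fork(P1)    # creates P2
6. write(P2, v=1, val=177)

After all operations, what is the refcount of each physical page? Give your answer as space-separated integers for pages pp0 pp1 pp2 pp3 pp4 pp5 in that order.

Op 1: fork(P0) -> P1. 3 ppages; refcounts: pp0:2 pp1:2 pp2:2
Op 2: read(P0, v0) -> 10. No state change.
Op 3: write(P0, v0, 135). refcount(pp0)=2>1 -> COPY to pp3. 4 ppages; refcounts: pp0:1 pp1:2 pp2:2 pp3:1
Op 4: write(P1, v1, 186). refcount(pp1)=2>1 -> COPY to pp4. 5 ppages; refcounts: pp0:1 pp1:1 pp2:2 pp3:1 pp4:1
Op 5: fork(P1) -> P2. 5 ppages; refcounts: pp0:2 pp1:1 pp2:3 pp3:1 pp4:2
Op 6: write(P2, v1, 177). refcount(pp4)=2>1 -> COPY to pp5. 6 ppages; refcounts: pp0:2 pp1:1 pp2:3 pp3:1 pp4:1 pp5:1

Answer: 2 1 3 1 1 1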